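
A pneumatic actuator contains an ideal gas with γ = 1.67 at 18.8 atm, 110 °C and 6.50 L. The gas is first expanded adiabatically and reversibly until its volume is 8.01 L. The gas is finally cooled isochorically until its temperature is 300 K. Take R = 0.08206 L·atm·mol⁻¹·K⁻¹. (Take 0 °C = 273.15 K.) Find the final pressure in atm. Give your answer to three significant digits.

P₃ ≈ 11.9 atm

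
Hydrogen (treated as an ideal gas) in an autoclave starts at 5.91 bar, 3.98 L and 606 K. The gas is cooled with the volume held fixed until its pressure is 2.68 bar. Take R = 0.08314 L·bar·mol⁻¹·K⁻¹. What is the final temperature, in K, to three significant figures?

T₂ ≈ 275 K

V constant ⇒ P ∝ T: V₂ = V₁; T₂ = T₁·(P₂/P₁) = 274.8 K.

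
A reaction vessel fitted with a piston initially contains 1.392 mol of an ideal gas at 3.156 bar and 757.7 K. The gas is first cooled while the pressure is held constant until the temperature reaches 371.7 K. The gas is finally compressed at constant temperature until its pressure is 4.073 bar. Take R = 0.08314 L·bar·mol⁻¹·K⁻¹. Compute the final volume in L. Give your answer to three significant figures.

V₃ ≈ 10.6 L

From PV = nRT: V₁ = nRT₁/P₁ = 27.78 L.
P constant ⇒ V ∝ T: P₂ = P₁; V₂ = V₁·(T₂/T₁) = 13.63 L.
Isothermal, so P V is constant: T₃ = T₂; V₃ = V₂·(P₂/P₃) = 10.56 L.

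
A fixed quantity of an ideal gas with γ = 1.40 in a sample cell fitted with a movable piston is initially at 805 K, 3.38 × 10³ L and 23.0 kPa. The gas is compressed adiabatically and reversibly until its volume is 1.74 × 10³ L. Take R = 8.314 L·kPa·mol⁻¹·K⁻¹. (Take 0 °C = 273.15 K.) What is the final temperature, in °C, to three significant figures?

T₂ ≈ 777 °C

Reversible adiabatic, γ = 1.40: T₂ = T₁·(V₁/V₂)^(γ−1) = 1050 K; P₂ = P₁·(V₁/V₂)^γ = 58.27 kPa.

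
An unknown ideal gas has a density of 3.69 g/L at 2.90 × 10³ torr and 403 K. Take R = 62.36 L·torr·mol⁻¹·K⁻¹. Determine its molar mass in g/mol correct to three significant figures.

M ≈ 32.0 g/mol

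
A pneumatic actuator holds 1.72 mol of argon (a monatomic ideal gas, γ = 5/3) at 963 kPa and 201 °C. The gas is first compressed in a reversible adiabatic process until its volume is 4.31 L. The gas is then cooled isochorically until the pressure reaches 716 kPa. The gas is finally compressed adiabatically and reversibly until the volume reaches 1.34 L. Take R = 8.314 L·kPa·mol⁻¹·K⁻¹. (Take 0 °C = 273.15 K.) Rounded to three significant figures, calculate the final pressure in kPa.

Convert: T₁ = 474.1 K.
From PV = nRT: V₁ = nRT₁/P₁ = 7.041 L.
Adiabatic (γ = 5/3), T V^(γ−1) and P V^γ constant: T₂ = T₁·(V₁/V₂)^(γ−1) = 657.7 K; P₂ = P₁·(V₁/V₂)^γ = 2182 kPa.
Isochoric, so P/T is constant: V₃ = V₂; T₃ = T₂·(P₃/P₂) = 215.8 K.
Reversible adiabatic, γ = 5/3: T₄ = T₃·(V₃/V₄)^(γ−1) = 470.2 K; P₄ = P₃·(V₃/V₄)^γ = 5018 kPa.

P₄ ≈ 5.02e+03 kPa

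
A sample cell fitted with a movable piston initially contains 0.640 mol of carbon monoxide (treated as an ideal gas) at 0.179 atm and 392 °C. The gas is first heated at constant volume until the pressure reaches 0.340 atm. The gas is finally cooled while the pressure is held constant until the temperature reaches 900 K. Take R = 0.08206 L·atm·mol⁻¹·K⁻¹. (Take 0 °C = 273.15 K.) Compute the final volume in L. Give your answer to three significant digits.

V₃ ≈ 139 L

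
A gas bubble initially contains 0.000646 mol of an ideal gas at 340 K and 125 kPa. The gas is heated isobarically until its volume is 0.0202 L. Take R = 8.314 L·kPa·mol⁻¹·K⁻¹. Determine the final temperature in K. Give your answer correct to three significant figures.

From PV = nRT: V₁ = nRT₁/P₁ = 0.01461 L.
Isobaric, so V/T is constant: P₂ = P₁; T₂ = T₁·(V₂/V₁) = 470.1 K.

T₂ ≈ 470 K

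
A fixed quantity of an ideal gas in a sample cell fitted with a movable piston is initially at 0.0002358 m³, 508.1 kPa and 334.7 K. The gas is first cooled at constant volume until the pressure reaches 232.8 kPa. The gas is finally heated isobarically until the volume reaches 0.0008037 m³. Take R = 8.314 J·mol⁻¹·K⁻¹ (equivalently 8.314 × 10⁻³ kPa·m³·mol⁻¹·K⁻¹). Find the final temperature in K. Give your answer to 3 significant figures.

T₃ ≈ 523 K

Isochoric, so P/T is constant: V₂ = V₁; T₂ = T₁·(P₂/P₁) = 153.4 K.
Isobaric, so V/T is constant: P₃ = P₂; T₃ = T₂·(V₃/V₂) = 522.7 K.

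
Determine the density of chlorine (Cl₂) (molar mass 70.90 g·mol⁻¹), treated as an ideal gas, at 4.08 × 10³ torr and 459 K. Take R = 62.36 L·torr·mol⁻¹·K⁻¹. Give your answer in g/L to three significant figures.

ρ = PM/(RT) = (4.08e+03 × 70.90) / (62.36 × 459.0)

ρ ≈ 10.1 g/L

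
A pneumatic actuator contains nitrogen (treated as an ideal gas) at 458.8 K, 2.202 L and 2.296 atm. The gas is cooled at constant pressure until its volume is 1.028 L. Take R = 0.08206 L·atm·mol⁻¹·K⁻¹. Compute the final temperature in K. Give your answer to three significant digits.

P constant ⇒ V ∝ T: P₂ = P₁; T₂ = T₁·(V₂/V₁) = 214.2 K.

T₂ ≈ 214 K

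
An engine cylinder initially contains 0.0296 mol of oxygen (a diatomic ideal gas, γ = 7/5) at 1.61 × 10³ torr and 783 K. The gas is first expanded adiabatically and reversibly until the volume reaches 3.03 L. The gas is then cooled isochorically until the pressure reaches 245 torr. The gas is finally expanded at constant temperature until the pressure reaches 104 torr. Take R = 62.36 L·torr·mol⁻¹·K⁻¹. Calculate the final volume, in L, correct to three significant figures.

From PV = nRT: V₁ = nRT₁/P₁ = 0.8977 L.
Reversible adiabatic, γ = 7/5: T₂ = T₁·(V₁/V₂)^(γ−1) = 481.3 K; P₂ = P₁·(V₁/V₂)^γ = 293.2 torr.
V constant ⇒ P ∝ T: V₃ = V₂; T₃ = T₂·(P₃/P₂) = 402.2 K.
Isothermal, so P V is constant: T₄ = T₃; V₄ = V₃·(P₃/P₄) = 7.138 L.

V₄ ≈ 7.14 L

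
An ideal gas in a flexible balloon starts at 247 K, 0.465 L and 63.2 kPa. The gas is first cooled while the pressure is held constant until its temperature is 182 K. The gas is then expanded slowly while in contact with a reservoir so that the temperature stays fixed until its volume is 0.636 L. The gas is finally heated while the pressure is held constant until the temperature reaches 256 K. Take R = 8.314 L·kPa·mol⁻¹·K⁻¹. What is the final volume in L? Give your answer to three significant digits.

V₄ ≈ 0.895 L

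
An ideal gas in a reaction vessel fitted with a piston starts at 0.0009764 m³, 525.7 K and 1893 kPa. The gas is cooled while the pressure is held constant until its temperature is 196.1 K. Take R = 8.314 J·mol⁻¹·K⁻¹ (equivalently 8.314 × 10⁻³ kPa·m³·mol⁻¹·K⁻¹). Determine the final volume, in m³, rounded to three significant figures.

Isobaric, so V/T is constant: P₂ = P₁; V₂ = V₁·(T₂/T₁) = 0.0003642 m³.

V₂ ≈ 0.000364 m³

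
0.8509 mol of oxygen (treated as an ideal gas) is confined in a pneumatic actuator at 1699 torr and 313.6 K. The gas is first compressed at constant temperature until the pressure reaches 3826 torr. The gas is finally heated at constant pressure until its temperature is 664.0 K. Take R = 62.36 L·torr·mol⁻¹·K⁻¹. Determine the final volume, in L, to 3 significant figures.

V₃ ≈ 9.21 L

From PV = nRT: V₁ = nRT₁/P₁ = 9.794 L.
Isothermal, so P V is constant: T₂ = T₁; V₂ = V₁·(P₁/P₂) = 4.349 L.
Isobaric, so V/T is constant: P₃ = P₂; V₃ = V₂·(T₃/T₂) = 9.209 L.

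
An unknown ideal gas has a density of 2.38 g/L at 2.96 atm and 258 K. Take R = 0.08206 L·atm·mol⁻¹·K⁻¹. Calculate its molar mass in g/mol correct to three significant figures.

M ≈ 17.0 g/mol

ρ = PM/(RT) ⇒ M = ρRT/P = (2.38 × 0.08206 × 258.0) / 2.96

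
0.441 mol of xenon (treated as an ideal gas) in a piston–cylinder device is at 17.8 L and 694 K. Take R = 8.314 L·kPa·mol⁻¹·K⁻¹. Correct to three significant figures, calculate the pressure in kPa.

PV = nRT ⇒ P = nRT/V = (0.441 × 8.314 × 694) / 17.8

P ≈ 143 kPa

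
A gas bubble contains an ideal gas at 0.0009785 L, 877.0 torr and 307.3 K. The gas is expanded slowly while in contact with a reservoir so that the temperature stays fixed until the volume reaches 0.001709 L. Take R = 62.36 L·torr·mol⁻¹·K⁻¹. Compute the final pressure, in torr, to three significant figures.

P₂ ≈ 502 torr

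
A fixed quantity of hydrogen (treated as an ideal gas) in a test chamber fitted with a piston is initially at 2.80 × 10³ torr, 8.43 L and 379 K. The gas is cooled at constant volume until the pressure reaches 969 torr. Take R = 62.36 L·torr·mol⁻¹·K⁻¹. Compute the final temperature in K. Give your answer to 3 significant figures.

T₂ ≈ 131 K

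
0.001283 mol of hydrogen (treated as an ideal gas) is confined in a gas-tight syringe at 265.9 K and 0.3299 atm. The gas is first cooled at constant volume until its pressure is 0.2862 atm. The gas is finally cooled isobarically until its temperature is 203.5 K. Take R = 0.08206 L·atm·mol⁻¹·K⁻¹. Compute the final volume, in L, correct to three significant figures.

V₃ ≈ 0.0749 L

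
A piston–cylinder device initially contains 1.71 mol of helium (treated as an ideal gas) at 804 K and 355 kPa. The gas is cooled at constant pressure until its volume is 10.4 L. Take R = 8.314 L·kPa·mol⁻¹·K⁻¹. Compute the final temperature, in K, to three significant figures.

T₂ ≈ 260 K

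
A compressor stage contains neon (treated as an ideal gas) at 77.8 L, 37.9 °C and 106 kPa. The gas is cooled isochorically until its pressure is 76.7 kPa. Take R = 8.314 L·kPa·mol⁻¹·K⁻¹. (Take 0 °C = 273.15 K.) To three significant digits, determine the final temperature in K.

T₂ ≈ 225 K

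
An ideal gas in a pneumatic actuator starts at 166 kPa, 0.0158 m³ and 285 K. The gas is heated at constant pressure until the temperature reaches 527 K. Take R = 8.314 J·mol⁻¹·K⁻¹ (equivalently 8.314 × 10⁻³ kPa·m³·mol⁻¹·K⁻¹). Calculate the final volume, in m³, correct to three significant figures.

V₂ ≈ 0.0292 m³

P constant ⇒ V ∝ T: P₂ = P₁; V₂ = V₁·(T₂/T₁) = 0.02922 m³.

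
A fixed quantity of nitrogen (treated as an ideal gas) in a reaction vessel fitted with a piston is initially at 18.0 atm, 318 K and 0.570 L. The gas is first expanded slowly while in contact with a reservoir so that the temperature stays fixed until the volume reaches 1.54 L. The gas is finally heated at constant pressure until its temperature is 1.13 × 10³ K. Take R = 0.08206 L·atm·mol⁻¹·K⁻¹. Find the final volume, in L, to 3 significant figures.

V₃ ≈ 5.47 L

Isothermal, so P V is constant: T₂ = T₁; P₂ = P₁·(V₁/V₂) = 6.662 atm.
Isobaric, so V/T is constant: P₃ = P₂; V₃ = V₂·(T₃/T₂) = 5.472 L.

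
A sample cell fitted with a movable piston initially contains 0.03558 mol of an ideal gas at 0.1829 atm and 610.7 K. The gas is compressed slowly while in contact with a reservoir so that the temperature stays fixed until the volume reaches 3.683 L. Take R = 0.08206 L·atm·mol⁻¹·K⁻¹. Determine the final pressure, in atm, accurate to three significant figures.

From PV = nRT: V₁ = nRT₁/P₁ = 9.749 L.
T constant ⇒ Boyle's law P V = const: T₂ = T₁; P₂ = P₁·(V₁/V₂) = 0.4841 atm.

P₂ ≈ 0.484 atm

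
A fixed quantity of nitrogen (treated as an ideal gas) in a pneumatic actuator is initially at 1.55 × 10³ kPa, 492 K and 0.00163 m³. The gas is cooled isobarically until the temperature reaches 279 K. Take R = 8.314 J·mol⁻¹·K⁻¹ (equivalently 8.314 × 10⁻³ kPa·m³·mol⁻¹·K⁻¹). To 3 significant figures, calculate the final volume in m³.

P constant ⇒ V ∝ T: P₂ = P₁; V₂ = V₁·(T₂/T₁) = 0.0009243 m³.

V₂ ≈ 0.000924 m³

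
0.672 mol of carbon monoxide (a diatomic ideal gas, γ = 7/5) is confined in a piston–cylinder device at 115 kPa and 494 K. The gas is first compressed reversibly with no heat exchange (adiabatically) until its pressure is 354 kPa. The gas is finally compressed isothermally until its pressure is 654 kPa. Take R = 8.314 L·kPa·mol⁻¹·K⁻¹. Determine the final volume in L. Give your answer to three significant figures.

From PV = nRT: V₁ = nRT₁/P₁ = 24.00 L.
Reversible adiabatic, γ = 7/5: T₂ = T₁·(P₂/P₁)^((γ−1)/γ) = 681.2 K; V₂ = V₁·(P₁/P₂)^(1/γ) = 10.75 L.
T constant ⇒ Boyle's law P V = const: T₃ = T₂; V₃ = V₂·(P₂/P₃) = 5.819 L.

V₃ ≈ 5.82 L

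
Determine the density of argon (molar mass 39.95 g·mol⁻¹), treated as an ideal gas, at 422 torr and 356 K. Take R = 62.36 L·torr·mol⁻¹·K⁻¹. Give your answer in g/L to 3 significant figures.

ρ ≈ 0.759 g/L

ρ = PM/(RT) = (422 × 39.95) / (62.36 × 356.0)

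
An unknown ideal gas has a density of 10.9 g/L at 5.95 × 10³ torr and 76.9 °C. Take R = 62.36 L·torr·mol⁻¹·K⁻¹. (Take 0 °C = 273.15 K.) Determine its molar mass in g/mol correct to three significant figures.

M ≈ 40.0 g/mol

ρ = PM/(RT) ⇒ M = ρRT/P = (10.9 × 62.36 × 350.0) / 5.95e+03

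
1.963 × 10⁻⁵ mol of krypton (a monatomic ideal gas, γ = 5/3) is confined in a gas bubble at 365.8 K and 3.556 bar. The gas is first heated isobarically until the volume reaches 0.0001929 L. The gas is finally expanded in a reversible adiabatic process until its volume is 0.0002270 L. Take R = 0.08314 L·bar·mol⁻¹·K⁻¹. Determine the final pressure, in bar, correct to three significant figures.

From PV = nRT: V₁ = nRT₁/P₁ = 0.0001679 L.
Isobaric, so V/T is constant: P₂ = P₁; T₂ = T₁·(V₂/V₁) = 420.3 K.
Adiabatic (γ = 5/3), T V^(γ−1) and P V^γ constant: T₃ = T₂·(V₂/V₃)^(γ−1) = 377.1 K; P₃ = P₂·(V₂/V₃)^γ = 2.711 bar.

P₃ ≈ 2.71 bar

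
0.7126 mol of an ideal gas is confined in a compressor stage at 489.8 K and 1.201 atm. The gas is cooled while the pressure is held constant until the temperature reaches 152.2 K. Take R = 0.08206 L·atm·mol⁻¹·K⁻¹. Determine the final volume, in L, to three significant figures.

V₂ ≈ 7.41 L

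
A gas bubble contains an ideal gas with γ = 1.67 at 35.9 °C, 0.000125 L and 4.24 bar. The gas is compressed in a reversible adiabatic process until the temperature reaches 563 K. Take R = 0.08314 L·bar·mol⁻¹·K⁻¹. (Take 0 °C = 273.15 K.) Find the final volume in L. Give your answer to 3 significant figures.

V₂ ≈ 5.11e-05 L

Convert: T₁ = 309.0 K.
Adiabatic (γ = 1.67), T V^(γ−1) and P V^γ constant: P₂ = P₁·(T₂/T₁)^(γ/(γ−1)) = 18.91 bar; V₂ = V₁·(T₁/T₂)^(1/(γ−1)) = 5.107e-05 L.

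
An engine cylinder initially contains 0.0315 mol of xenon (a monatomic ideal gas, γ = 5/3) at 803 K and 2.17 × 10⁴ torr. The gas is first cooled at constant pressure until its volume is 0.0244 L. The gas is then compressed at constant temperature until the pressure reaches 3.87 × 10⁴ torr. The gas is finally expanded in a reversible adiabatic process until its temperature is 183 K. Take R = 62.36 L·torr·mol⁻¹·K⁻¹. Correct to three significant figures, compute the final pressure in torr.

From PV = nRT: V₁ = nRT₁/P₁ = 0.07269 L.
P constant ⇒ V ∝ T: P₂ = P₁; T₂ = T₁·(V₂/V₁) = 269.5 K.
Isothermal, so P V is constant: T₃ = T₂; V₃ = V₂·(P₂/P₃) = 0.01368 L.
Reversible adiabatic, γ = 5/3: P₄ = P₃·(T₄/T₃)^(γ/(γ−1)) = 1.470e+04 torr; V₄ = V₃·(T₃/T₄)^(1/(γ−1)) = 0.02446 L.

P₄ ≈ 1.47e+04 torr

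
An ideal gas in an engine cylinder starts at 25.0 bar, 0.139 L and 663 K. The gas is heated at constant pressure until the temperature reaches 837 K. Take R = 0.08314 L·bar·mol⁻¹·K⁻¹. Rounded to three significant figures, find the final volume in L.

V₂ ≈ 0.175 L

P constant ⇒ V ∝ T: P₂ = P₁; V₂ = V₁·(T₂/T₁) = 0.1755 L.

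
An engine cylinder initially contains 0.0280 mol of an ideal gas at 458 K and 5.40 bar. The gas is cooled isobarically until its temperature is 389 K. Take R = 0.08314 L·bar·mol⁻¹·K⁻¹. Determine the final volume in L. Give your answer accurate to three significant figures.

V₂ ≈ 0.168 L

From PV = nRT: V₁ = nRT₁/P₁ = 0.1974 L.
P constant ⇒ V ∝ T: P₂ = P₁; V₂ = V₁·(T₂/T₁) = 0.1677 L.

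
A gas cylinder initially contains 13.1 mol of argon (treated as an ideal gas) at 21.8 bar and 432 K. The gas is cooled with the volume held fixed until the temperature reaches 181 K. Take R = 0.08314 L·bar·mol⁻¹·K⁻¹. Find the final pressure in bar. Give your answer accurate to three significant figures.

From PV = nRT: V₁ = nRT₁/P₁ = 21.58 L.
V constant ⇒ P ∝ T: V₂ = V₁; P₂ = P₁·(T₂/T₁) = 9.134 bar.

P₂ ≈ 9.13 bar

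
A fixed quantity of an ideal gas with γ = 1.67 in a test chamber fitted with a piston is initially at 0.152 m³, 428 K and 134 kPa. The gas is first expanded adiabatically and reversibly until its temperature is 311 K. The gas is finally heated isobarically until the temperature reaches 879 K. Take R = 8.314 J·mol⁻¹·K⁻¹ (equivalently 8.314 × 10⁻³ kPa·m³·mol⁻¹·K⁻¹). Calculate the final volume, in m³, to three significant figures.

Adiabatic (γ = 1.67), T V^(γ−1) and P V^γ constant: P₂ = P₁·(T₂/T₁)^(γ/(γ−1)) = 60.45 kPa; V₂ = V₁·(T₁/T₂)^(1/(γ−1)) = 0.2448 m³.
P constant ⇒ V ∝ T: P₃ = P₂; V₃ = V₂·(T₃/T₂) = 0.6919 m³.

V₃ ≈ 0.692 m³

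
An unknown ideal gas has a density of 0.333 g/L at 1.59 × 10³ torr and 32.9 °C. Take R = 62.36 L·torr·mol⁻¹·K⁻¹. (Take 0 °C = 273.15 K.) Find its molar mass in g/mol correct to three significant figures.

ρ = PM/(RT) ⇒ M = ρRT/P = (0.333 × 62.36 × 306.0) / 1.59e+03

M ≈ 4.00 g/mol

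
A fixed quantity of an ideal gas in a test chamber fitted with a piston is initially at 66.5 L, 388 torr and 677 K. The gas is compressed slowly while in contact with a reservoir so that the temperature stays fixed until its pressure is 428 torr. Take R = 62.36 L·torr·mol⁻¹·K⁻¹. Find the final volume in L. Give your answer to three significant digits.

V₂ ≈ 60.3 L

Isothermal, so P V is constant: T₂ = T₁; V₂ = V₁·(P₁/P₂) = 60.29 L.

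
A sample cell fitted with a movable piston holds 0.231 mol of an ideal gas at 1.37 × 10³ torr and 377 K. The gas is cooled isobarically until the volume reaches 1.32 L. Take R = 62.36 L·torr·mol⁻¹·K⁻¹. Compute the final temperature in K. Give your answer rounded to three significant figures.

T₂ ≈ 126 K

From PV = nRT: V₁ = nRT₁/P₁ = 3.964 L.
Isobaric, so V/T is constant: P₂ = P₁; T₂ = T₁·(V₂/V₁) = 125.5 K.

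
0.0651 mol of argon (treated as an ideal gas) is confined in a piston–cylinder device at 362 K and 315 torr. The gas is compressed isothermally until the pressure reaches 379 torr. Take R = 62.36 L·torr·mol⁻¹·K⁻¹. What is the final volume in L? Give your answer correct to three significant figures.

V₂ ≈ 3.88 L

From PV = nRT: V₁ = nRT₁/P₁ = 4.665 L.
T constant ⇒ Boyle's law P V = const: T₂ = T₁; V₂ = V₁·(P₁/P₂) = 3.878 L.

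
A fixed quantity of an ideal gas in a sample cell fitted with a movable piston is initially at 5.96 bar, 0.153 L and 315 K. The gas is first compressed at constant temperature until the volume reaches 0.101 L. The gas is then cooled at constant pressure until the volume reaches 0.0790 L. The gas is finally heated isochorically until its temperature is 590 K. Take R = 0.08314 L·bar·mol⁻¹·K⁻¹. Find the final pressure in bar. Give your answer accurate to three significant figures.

P₄ ≈ 21.6 bar

T constant ⇒ Boyle's law P V = const: T₂ = T₁; P₂ = P₁·(V₁/V₂) = 9.029 bar.
Isobaric, so V/T is constant: P₃ = P₂; T₃ = T₂·(V₃/V₂) = 246.4 K.
Isochoric, so P/T is constant: V₄ = V₃; P₄ = P₃·(T₄/T₃) = 21.62 bar.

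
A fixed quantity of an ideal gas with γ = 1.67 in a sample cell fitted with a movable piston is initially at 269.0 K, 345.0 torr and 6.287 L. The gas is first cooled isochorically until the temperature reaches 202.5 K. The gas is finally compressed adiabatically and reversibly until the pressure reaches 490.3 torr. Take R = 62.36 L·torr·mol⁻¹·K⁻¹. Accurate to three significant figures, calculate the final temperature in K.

T₃ ≈ 261 K

V constant ⇒ P ∝ T: V₂ = V₁; P₂ = P₁·(T₂/T₁) = 259.7 torr.
Reversible adiabatic, γ = 1.67: T₃ = T₂·(P₃/P₂)^((γ−1)/γ) = 261.3 K; V₃ = V₂·(P₂/P₃)^(1/γ) = 4.297 L.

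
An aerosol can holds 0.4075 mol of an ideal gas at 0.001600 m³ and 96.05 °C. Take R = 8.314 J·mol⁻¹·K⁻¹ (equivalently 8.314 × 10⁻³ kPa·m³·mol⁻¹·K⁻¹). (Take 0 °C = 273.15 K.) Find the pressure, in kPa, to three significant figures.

Convert: T = 369.20 K.
PV = nRT ⇒ P = nRT/V = (0.4075 × 8.314 × 10⁻³ × 369.20) / 0.001600

P ≈ 782 kPa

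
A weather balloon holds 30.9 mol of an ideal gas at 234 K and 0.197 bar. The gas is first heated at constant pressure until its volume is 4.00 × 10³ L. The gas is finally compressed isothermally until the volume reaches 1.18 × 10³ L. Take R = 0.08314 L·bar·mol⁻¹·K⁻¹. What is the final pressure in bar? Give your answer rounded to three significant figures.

P₃ ≈ 0.668 bar

From PV = nRT: V₁ = nRT₁/P₁ = 3052 L.
P constant ⇒ V ∝ T: P₂ = P₁; T₂ = T₁·(V₂/V₁) = 306.7 K.
T constant ⇒ Boyle's law P V = const: T₃ = T₂; P₃ = P₂·(V₂/V₃) = 0.6678 bar.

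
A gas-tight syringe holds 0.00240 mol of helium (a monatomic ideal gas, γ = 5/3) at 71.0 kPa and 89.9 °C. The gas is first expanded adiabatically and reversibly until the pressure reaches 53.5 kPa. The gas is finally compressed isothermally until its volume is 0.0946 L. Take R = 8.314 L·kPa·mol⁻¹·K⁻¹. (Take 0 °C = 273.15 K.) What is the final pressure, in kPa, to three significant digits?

Convert: T₁ = 363.0 K.
From PV = nRT: V₁ = nRT₁/P₁ = 0.1020 L.
Reversible adiabatic, γ = 5/3: T₂ = T₁·(P₂/P₁)^((γ−1)/γ) = 324.2 K; V₂ = V₁·(P₁/P₂)^(1/γ) = 0.1209 L.
T constant ⇒ Boyle's law P V = const: T₃ = T₂; P₃ = P₂·(V₂/V₃) = 68.38 kPa.

P₃ ≈ 68.4 kPa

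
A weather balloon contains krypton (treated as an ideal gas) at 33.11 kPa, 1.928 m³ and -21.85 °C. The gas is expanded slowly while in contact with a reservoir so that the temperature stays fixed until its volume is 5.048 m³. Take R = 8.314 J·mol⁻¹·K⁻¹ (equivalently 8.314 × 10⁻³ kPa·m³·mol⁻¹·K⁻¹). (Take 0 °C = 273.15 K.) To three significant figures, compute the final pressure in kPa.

Convert: T₁ = 251.3 K.
Isothermal, so P V is constant: T₂ = T₁; P₂ = P₁·(V₁/V₂) = 12.65 kPa.

P₂ ≈ 12.6 kPa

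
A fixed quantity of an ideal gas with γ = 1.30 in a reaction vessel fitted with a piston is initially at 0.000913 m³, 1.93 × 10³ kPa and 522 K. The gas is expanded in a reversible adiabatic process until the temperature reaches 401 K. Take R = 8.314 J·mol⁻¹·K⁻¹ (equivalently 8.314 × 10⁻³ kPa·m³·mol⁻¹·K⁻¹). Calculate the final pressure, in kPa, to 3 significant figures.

Reversible adiabatic, γ = 1.30: P₂ = P₁·(T₂/T₁)^(γ/(γ−1)) = 615.6 kPa; V₂ = V₁·(T₁/T₂)^(1/(γ−1)) = 0.002199 m³.

P₂ ≈ 616 kPa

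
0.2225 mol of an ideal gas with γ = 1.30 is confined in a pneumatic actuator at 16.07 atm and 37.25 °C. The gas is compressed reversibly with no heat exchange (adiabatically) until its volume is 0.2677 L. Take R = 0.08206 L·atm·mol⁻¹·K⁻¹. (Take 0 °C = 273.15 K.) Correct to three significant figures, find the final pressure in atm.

Convert: T₁ = 310.4 K.
From PV = nRT: V₁ = nRT₁/P₁ = 0.3527 L.
Adiabatic (γ = 1.30), T V^(γ−1) and P V^γ constant: T₂ = T₁·(V₁/V₂)^(γ−1) = 337.2 K; P₂ = P₁·(V₁/V₂)^γ = 23.00 atm.

P₂ ≈ 23.0 atm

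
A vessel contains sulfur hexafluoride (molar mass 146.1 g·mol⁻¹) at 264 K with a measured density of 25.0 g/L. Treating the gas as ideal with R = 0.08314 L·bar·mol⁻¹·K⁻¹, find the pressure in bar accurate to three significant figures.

P ≈ 3.76 bar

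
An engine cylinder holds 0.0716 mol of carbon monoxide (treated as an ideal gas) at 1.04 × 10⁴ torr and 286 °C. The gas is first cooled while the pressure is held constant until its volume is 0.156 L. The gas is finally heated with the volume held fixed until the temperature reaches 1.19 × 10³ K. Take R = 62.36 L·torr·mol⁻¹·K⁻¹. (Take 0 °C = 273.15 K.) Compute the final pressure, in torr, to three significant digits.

P₃ ≈ 3.41e+04 torr

Convert: T₁ = 559.1 K.
From PV = nRT: V₁ = nRT₁/P₁ = 0.2401 L.
P constant ⇒ V ∝ T: P₂ = P₁; T₂ = T₁·(V₂/V₁) = 363.4 K.
V constant ⇒ P ∝ T: V₃ = V₂; P₃ = P₂·(T₃/T₂) = 3.406e+04 torr.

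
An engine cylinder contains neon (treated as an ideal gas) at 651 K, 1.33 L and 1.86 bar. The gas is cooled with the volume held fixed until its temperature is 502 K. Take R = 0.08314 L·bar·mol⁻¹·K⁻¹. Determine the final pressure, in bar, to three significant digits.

V constant ⇒ P ∝ T: V₂ = V₁; P₂ = P₁·(T₂/T₁) = 1.434 bar.

P₂ ≈ 1.43 bar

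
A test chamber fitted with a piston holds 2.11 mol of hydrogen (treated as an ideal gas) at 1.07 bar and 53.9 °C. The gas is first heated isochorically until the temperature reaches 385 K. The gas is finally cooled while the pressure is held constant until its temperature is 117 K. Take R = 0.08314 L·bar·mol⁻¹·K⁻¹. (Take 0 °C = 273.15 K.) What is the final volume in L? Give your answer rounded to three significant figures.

V₃ ≈ 16.3 L

Convert: T₁ = 327.0 K.
From PV = nRT: V₁ = nRT₁/P₁ = 53.62 L.
V constant ⇒ P ∝ T: V₂ = V₁; P₂ = P₁·(T₂/T₁) = 1.260 bar.
P constant ⇒ V ∝ T: P₃ = P₂; V₃ = V₂·(T₃/T₂) = 16.29 L.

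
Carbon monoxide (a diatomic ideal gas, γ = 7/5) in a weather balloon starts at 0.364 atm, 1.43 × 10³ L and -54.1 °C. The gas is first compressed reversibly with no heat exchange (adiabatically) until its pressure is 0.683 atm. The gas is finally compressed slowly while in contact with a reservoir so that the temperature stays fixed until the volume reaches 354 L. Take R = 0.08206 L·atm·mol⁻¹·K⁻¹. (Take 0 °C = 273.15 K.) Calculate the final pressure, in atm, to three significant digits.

Convert: T₁ = 219.0 K.
Reversible adiabatic, γ = 7/5: T₂ = T₁·(P₂/P₁)^((γ−1)/γ) = 262.2 K; V₂ = V₁·(P₁/P₂)^(1/γ) = 912.2 L.
T constant ⇒ Boyle's law P V = const: T₃ = T₂; P₃ = P₂·(V₂/V₃) = 1.760 atm.

P₃ ≈ 1.76 atm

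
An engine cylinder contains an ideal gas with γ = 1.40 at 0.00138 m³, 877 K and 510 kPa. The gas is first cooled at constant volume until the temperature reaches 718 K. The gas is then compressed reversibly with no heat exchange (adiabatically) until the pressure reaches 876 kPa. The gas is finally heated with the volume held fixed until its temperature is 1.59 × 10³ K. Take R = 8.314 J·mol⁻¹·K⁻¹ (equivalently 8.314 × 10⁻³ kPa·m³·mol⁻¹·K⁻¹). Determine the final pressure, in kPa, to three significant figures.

V constant ⇒ P ∝ T: V₂ = V₁; P₂ = P₁·(T₂/T₁) = 417.5 kPa.
Reversible adiabatic, γ = 1.40: T₃ = T₂·(P₃/P₂)^((γ−1)/γ) = 887.3 K; V₃ = V₂·(P₂/P₃)^(1/γ) = 0.0008129 m³.
V constant ⇒ P ∝ T: V₄ = V₃; P₄ = P₃·(T₄/T₃) = 1570 kPa.

P₄ ≈ 1.57e+03 kPa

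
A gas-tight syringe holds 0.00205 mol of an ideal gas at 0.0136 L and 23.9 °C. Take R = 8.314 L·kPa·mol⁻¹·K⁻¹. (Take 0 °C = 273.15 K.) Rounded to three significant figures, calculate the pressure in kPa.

P ≈ 372 kPa

Convert: T = 297.05 K.
PV = nRT ⇒ P = nRT/V = (0.00205 × 8.314 × 297.05) / 0.0136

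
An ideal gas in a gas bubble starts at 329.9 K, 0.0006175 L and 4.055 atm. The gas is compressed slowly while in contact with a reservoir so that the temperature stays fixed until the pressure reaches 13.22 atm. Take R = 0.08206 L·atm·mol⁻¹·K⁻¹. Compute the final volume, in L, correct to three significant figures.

T constant ⇒ Boyle's law P V = const: T₂ = T₁; V₂ = V₁·(P₁/P₂) = 0.0001894 L.

V₂ ≈ 0.000189 L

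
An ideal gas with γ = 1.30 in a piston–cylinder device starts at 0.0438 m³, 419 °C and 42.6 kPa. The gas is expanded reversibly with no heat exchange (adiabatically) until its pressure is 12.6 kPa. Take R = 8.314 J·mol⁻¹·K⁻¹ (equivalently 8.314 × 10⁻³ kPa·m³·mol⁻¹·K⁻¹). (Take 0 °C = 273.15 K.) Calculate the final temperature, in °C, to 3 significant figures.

Convert: T₁ = 692.1 K.
Adiabatic (γ = 1.30), T V^(γ−1) and P V^γ constant: T₂ = T₁·(P₂/P₁)^((γ−1)/γ) = 522.5 K; V₂ = V₁·(P₁/P₂)^(1/γ) = 0.1118 m³.

T₂ ≈ 249 °C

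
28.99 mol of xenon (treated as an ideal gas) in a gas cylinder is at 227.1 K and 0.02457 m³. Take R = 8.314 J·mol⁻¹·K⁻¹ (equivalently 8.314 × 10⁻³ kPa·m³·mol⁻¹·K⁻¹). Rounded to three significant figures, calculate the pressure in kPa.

P ≈ 2.23e+03 kPa

PV = nRT ⇒ P = nRT/V = (28.99 × 8.314 × 10⁻³ × 227.1) / 0.02457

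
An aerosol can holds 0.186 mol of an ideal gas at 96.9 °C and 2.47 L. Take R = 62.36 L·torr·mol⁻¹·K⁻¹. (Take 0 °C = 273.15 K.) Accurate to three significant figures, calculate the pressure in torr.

P ≈ 1.74e+03 torr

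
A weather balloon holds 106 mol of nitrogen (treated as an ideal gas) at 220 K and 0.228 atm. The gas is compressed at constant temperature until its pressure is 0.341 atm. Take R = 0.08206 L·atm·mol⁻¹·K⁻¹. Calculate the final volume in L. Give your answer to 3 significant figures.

From PV = nRT: V₁ = nRT₁/P₁ = 8393 L.
T constant ⇒ Boyle's law P V = const: T₂ = T₁; V₂ = V₁·(P₁/P₂) = 5612 L.

V₂ ≈ 5.61e+03 L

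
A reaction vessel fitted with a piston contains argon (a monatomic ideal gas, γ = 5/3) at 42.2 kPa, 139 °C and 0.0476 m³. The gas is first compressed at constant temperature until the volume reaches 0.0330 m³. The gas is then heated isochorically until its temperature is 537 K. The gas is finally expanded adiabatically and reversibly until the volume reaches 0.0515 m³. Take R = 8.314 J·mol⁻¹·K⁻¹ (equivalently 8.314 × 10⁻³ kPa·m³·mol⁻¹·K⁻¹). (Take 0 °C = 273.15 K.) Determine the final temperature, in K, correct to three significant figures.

T₄ ≈ 399 K

Convert: T₁ = 412.1 K.
Isothermal, so P V is constant: T₂ = T₁; P₂ = P₁·(V₁/V₂) = 60.87 kPa.
Isochoric, so P/T is constant: V₃ = V₂; P₃ = P₂·(T₃/T₂) = 79.31 kPa.
Adiabatic (γ = 5/3), T V^(γ−1) and P V^γ constant: T₄ = T₃·(V₃/V₄)^(γ−1) = 399.1 K; P₄ = P₃·(V₃/V₄)^γ = 37.77 kPa.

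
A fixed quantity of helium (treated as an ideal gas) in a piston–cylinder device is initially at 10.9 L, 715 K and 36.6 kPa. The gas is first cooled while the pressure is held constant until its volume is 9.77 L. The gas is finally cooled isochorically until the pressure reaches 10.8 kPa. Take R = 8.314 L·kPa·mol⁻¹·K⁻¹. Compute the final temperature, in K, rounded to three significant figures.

T₃ ≈ 189 K

Isobaric, so V/T is constant: P₂ = P₁; T₂ = T₁·(V₂/V₁) = 640.9 K.
V constant ⇒ P ∝ T: V₃ = V₂; T₃ = T₂·(P₃/P₂) = 189.1 K.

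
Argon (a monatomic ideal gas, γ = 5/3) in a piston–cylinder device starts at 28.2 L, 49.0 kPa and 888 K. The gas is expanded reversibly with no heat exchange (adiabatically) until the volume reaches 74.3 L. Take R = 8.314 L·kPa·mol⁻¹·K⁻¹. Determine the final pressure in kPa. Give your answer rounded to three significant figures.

Adiabatic (γ = 5/3), T V^(γ−1) and P V^γ constant: T₂ = T₁·(V₁/V₂)^(γ−1) = 465.5 K; P₂ = P₁·(V₁/V₂)^γ = 9.749 kPa.

P₂ ≈ 9.75 kPa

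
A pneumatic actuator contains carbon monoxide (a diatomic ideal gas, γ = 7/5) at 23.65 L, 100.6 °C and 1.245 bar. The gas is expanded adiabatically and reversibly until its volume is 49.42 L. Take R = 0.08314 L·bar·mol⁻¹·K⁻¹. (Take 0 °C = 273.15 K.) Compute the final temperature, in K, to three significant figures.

T₂ ≈ 278 K

Convert: T₁ = 373.8 K.
Adiabatic (γ = 7/5), T V^(γ−1) and P V^γ constant: T₂ = T₁·(V₁/V₂)^(γ−1) = 278.3 K; P₂ = P₁·(V₁/V₂)^γ = 0.4437 bar.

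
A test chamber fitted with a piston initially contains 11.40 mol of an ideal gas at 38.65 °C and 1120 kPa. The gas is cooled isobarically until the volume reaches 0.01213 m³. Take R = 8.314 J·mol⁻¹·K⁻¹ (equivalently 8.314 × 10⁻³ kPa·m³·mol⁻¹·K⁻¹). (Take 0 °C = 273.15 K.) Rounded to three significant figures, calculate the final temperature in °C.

Convert: T₁ = 311.8 K.
From PV = nRT: V₁ = nRT₁/P₁ = 0.02639 m³.
P constant ⇒ V ∝ T: P₂ = P₁; T₂ = T₁·(V₂/V₁) = 143.3 K.

T₂ ≈ -130 °C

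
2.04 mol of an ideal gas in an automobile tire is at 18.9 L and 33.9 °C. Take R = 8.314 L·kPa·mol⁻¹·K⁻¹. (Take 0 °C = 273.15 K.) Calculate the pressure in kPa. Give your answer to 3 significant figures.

P ≈ 276 kPa

Convert: T = 307.05 K.
PV = nRT ⇒ P = nRT/V = (2.04 × 8.314 × 307.05) / 18.9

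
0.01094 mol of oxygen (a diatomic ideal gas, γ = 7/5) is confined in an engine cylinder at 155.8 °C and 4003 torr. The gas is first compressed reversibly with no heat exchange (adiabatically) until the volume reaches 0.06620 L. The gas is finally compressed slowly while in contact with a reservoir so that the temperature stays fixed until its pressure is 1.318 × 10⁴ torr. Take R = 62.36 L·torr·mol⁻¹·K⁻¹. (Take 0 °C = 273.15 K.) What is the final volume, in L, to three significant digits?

V₃ ≈ 0.0231 L

Convert: T₁ = 428.9 K.
From PV = nRT: V₁ = nRT₁/P₁ = 0.07310 L.
Adiabatic (γ = 7/5), T V^(γ−1) and P V^γ constant: T₂ = T₁·(V₁/V₂)^(γ−1) = 446.3 K; P₂ = P₁·(V₁/V₂)^γ = 4599 torr.
Isothermal, so P V is constant: T₃ = T₂; V₃ = V₂·(P₂/P₃) = 0.02310 L.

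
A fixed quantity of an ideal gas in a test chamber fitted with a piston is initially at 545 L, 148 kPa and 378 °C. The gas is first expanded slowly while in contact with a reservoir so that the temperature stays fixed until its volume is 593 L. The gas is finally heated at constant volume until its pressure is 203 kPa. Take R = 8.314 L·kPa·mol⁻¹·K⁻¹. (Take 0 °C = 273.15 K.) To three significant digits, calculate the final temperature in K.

T₃ ≈ 972 K

Convert: T₁ = 651.1 K.
T constant ⇒ Boyle's law P V = const: T₂ = T₁; P₂ = P₁·(V₁/V₂) = 136.0 kPa.
Isochoric, so P/T is constant: V₃ = V₂; T₃ = T₂·(P₃/P₂) = 971.8 K.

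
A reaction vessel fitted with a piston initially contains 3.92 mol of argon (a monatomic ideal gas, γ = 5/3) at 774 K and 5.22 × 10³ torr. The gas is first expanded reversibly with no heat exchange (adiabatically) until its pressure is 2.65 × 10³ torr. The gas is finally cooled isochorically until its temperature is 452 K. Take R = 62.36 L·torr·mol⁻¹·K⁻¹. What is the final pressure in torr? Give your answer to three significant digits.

P₃ ≈ 2.03e+03 torr

From PV = nRT: V₁ = nRT₁/P₁ = 36.25 L.
Adiabatic (γ = 5/3), T V^(γ−1) and P V^γ constant: T₂ = T₁·(P₂/P₁)^((γ−1)/γ) = 590.2 K; V₂ = V₁·(P₁/P₂)^(1/γ) = 54.44 L.
V constant ⇒ P ∝ T: V₃ = V₂; P₃ = P₂·(T₃/T₂) = 2030 torr.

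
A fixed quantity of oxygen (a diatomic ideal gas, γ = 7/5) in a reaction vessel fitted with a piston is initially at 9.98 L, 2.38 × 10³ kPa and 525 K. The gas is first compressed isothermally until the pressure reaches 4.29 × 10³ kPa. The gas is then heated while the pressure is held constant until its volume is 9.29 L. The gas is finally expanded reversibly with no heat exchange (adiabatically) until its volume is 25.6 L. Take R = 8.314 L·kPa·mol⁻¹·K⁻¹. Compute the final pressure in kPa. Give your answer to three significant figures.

Isothermal, so P V is constant: T₂ = T₁; V₂ = V₁·(P₁/P₂) = 5.537 L.
Isobaric, so V/T is constant: P₃ = P₂; T₃ = T₂·(V₃/V₂) = 880.9 K.
Adiabatic (γ = 7/5), T V^(γ−1) and P V^γ constant: T₄ = T₃·(V₃/V₄)^(γ−1) = 587.3 K; P₄ = P₃·(V₃/V₄)^γ = 1038 kPa.

P₄ ≈ 1.04e+03 kPa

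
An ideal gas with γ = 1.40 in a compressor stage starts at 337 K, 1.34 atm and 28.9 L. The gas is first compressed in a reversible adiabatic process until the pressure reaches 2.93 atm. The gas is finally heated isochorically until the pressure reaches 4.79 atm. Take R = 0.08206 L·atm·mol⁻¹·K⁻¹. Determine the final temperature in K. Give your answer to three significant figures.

T₃ ≈ 689 K

Adiabatic (γ = 1.40), T V^(γ−1) and P V^γ constant: T₂ = T₁·(P₂/P₁)^((γ−1)/γ) = 421.4 K; V₂ = V₁·(P₁/P₂)^(1/γ) = 16.53 L.
Isochoric, so P/T is constant: V₃ = V₂; T₃ = T₂·(P₃/P₂) = 688.9 K.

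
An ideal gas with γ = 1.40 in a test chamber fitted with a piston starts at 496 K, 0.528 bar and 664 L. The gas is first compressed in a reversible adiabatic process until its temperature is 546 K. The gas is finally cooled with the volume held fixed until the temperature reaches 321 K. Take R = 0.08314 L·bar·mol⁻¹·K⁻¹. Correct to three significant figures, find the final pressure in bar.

Adiabatic (γ = 1.40), T V^(γ−1) and P V^γ constant: P₂ = P₁·(T₂/T₁)^(γ/(γ−1)) = 0.7390 bar; V₂ = V₁·(T₁/T₂)^(1/(γ−1)) = 522.3 L.
Isochoric, so P/T is constant: V₃ = V₂; P₃ = P₂·(T₃/T₂) = 0.4344 bar.

P₃ ≈ 0.434 bar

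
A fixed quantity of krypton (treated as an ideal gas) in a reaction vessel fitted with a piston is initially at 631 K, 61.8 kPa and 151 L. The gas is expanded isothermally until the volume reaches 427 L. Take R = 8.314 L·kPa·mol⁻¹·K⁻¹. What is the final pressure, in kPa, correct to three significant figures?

T constant ⇒ Boyle's law P V = const: T₂ = T₁; P₂ = P₁·(V₁/V₂) = 21.85 kPa.

P₂ ≈ 21.9 kPa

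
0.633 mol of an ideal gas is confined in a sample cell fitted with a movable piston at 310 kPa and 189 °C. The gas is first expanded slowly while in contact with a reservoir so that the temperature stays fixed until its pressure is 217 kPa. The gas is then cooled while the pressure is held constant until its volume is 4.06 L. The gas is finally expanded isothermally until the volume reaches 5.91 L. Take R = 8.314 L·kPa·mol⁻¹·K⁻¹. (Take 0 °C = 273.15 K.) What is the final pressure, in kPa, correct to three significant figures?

Convert: T₁ = 462.1 K.
From PV = nRT: V₁ = nRT₁/P₁ = 7.846 L.
T constant ⇒ Boyle's law P V = const: T₂ = T₁; V₂ = V₁·(P₁/P₂) = 11.21 L.
Isobaric, so V/T is constant: P₃ = P₂; T₃ = T₂·(V₃/V₂) = 167.4 K.
Isothermal, so P V is constant: T₄ = T₃; P₄ = P₃·(V₃/V₄) = 149.1 kPa.

P₄ ≈ 149 kPa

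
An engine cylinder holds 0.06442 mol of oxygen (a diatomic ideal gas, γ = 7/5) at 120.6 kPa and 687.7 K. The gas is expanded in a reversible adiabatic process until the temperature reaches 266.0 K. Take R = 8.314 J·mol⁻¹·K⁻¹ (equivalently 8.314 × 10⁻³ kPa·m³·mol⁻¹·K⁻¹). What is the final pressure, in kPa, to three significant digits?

P₂ ≈ 4.34 kPa

From PV = nRT: V₁ = nRT₁/P₁ = 0.003054 m³.
Adiabatic (γ = 7/5), T V^(γ−1) and P V^γ constant: P₂ = P₁·(T₂/T₁)^(γ/(γ−1)) = 4.340 kPa; V₂ = V₁·(T₁/T₂)^(1/(γ−1)) = 0.03282 m³.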